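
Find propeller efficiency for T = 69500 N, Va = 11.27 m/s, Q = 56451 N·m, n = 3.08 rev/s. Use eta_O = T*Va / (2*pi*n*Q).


Formula: eta = T * Va / (2 * pi * n * Q)
Step 1 — numerator = T * Va = 69500 * 11.27 = 783265.0
Step 2 — 2 * pi * n = 2 * pi * 3.08 = 19.352211
Step 3 — denominator = 19.352211 * 56451 = 1092451.66
Step 4 — eta = 783265.0 / 1092451.66 ≈ 0.71698 (5 s.f.)

0.71698


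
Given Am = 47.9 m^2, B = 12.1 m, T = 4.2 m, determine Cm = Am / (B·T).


Formula: Cm = Am / (B * T)
Step 1 — B * T = 12.1 * 4.2 = 50.82 m^2
Step 2 — Cm = 47.9 / 50.82 ≈ 0.94254 (5 s.f.)

0.94254


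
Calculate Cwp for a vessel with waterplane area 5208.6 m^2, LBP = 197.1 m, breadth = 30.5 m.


Formula: Cwp = Aw / (L * B)
Step 1 — L * B = 197.1 * 30.5 = 6011.55 m^2
Step 2 — Cwp = 5208.6 / 6011.55 ≈ 0.86643 (5 s.f.)

0.86643


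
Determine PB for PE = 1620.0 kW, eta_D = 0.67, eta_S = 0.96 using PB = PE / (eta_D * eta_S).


Formula: PB = PE / (eta_D * eta_S)
Step 1 — combined efficiency = eta_D * eta_S = 0.67 * 0.96 = 0.6432
Step 2 — PB = 1620.0 / 0.6432 ≈ 2518.7 kW (5 s.f.)

2518.7 kW


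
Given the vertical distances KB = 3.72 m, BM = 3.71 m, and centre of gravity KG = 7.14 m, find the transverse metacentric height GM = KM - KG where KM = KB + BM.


Formula: GM = KB + BM - KG
Step 1 — KM = KB + BM = 3.72 + 3.71 = 7.43 m
Step 2 — GM = KM - KG = 7.43 - 7.14 = 0.29 m

0.29 m


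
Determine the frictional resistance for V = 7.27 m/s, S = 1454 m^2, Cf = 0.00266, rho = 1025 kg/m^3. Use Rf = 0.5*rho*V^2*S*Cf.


Formula: Rf = 0.5 * rho * V^2 * S * Cf
Step 1 — V^2 = 7.27^2 = 52.8529
Step 2 — 0.5 * rho * V^2 = 0.5 * 1025 * 52.8529 = 27087.11125
Step 3 — Rf = 27087.11125 * 1454 * 0.00266 ≈ 104760 N (5 s.f.)

104760 N


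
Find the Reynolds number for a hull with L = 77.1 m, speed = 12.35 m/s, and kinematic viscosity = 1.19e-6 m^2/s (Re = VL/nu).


Formula: Re = V * L / nu
Step 1 — V * L = 12.35 * 77.1 = 952.185 m^2/s
Step 2 — Re = 952.185 / 1.19e-6 = 8.00e+08

8.00e+08


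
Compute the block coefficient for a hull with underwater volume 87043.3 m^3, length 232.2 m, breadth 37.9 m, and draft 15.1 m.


Formula: Cb = V / (L * B * T)
Step 1 — L * B * T = 232.2 * 37.9 * 15.1 = 132885.738 m^3
Step 2 — Cb = 87043.3 / 132885.738 ≈ 0.65502 (5 s.f.)

0.65502


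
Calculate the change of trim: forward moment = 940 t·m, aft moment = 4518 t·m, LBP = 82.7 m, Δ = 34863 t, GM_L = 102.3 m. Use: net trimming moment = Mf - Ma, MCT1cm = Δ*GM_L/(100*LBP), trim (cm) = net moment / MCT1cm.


Formula: net trimming moment = Mf - Ma; MCT1cm = Δ*GM_L/(100*LBP); trim = net moment / MCT1cm
Step 1 — net trimming moment = 940 - 4518 = -3578 t·m
Step 2 — MCT1cm = 34863 * 102.3 / (100 * 82.7) = 431.2557 t·m/cm
Step 3 — trim = -3578 / 431.2557 ≈ -8.2967 cm (5 s.f.)

-8.2967 cm


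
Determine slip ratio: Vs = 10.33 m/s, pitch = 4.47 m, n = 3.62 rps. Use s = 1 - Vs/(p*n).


Formula: s = 1 - Vs / (p * n)
Step 1 — p * n = 4.47 * 3.62 = 16.1814
Step 2 — Vs / (p*n) = 10.33 / 16.1814 = 0.638387 (6 d.p.)
Step 3 — s = 1 - 0.638387 = 0.361613

0.361613


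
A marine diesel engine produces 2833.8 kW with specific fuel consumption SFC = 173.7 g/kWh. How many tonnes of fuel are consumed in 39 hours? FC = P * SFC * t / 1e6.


Formula: FC (tonnes) = P * SFC * t / 1,000,000
Step 1 — P * SFC * t = 2833.8 * 173.7 * 39 = 19197011.34 g
Step 2 — FC (tonnes) = 19197011.34 / 1,000,000 ≈ 19.197 tonnes (5 s.f.)

19.197 tonnes


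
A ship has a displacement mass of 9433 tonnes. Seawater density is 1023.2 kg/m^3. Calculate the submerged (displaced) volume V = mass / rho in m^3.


Formula: V = mass / rho
Step 1 — convert tonnes to kg: 9433 t * 1000 = 9433000 kg
Step 2 — V = 9433000 / 1023.2 ≈ 9219.1 m^3 (5 s.f.)

9219.1 m^3


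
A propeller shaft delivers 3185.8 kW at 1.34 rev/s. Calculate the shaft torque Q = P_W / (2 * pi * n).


Formula: Q = P_W / (2 * pi * n)
Step 1 — P_W = 3185.8 kW * 1000 = 3185800.0 W
Step 2 — 2 * pi * n = 2 * pi * 1.34 = 8.419468
Step 3 — Q = 3185800.0 / 8.419468 ≈ 378380 N·m (5 s.f.)

378380 N·m


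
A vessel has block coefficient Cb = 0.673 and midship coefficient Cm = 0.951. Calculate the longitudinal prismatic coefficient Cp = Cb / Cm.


Formula: Cp = Cb / Cm
Substituting: Cp = 0.673 / 0.951
Result: Cp ≈ 0.70768 (5 s.f.)

0.70768


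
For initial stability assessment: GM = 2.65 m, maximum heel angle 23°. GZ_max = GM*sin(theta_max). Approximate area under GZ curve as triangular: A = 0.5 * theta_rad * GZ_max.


Formula: GZ_max = GM * sin(theta); Area = 0.5 * theta_rad * GZ_max
Step 1 — GZ_max = 2.65 * sin(23°) = 2.65 * 0.390731 = 1.035437 m
Step 2 — theta_rad = 23 * pi/180 = 0.401426 rad
Step 3 — Area = 0.5 * 0.401426 * 1.035437 ≈ 0.20783 m·rad (5 s.f.)

0.20783 m·rad


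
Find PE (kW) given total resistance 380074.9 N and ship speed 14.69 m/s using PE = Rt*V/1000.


Formula: PE = Rt * V / 1000 (kW)
Step 1 — PE (W) = 380074.9 * 14.69 = 5583300.281 W
Step 2 — PE (kW) = 5583300.281 / 1000 ≈ 5583.3 kW (5 s.f.)

5583.3 kW


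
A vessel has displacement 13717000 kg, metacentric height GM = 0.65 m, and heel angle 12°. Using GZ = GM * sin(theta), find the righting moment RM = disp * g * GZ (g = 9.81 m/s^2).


Formula: GZ = GM * sin(theta); RM = disp * g * GZ
Step 1 — GZ = 0.65 * sin(12°) = 0.65 * 0.207912 = 0.135143 m
Step 2 — RM = 13717000 * 9.81 * 0.135143 ≈ 18185000 N·m (5 s.f.)

18185000 N·m


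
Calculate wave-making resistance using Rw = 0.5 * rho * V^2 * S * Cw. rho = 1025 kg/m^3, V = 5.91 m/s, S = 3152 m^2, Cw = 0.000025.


Formula: Rw = 0.5 * rho * V^2 * S * Cw
Step 1 — V^2 = 5.91^2 = 34.9281
Step 2 — 0.5 * rho * V^2 = 0.5 * 1025 * 34.9281 = 17900.65125
Step 3 — Rw = 17900.65125 * 3152 * 0.000025 ≈ 1410.6 N (5 s.f.)

1410.6 N


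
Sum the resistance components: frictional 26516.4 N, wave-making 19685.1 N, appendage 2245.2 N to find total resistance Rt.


Formula: Rt = Rf + Rw + Ra
Substituting: Rt = 26516.4 + 19685.1 + 2245.2
Result: Rt = 48446.7 N

48446.7 N


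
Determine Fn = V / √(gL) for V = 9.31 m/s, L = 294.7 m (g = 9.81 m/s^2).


Formula: Fn = V / sqrt(g * L)
Step 1 — g * L = 9.81 * 294.7 = 2891.007
Step 2 — sqrt(g * L) = sqrt(2891.007) = 53.768085
Step 3 — Fn = 9.31 / 53.768085 ≈ 0.17315 (5 s.f.)

0.17315


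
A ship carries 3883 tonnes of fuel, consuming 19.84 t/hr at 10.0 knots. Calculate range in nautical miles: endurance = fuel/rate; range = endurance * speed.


Formula: endurance = fuel / rate; range = endurance * speed
Step 1 — endurance = 3883 / 19.84 = 195.7157 hours
Step 2 — range = 195.7157 * 10.0 ≈ 1957.2 nautical miles (5 s.f.)

1957.2 NM


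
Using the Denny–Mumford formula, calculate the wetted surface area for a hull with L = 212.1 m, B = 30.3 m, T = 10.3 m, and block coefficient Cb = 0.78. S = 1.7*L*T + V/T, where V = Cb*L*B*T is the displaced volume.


Formula: S = 1.7*L*T + V/T with V = Cb*L*B*T, i.e. S = L * (1.7*T + Cb*B)
Step 1 — 1.7*T = 1.7 * 10.3 = 17.51 m
Step 2 — Cb*B = 0.78 * 30.3 = 23.634 m
Step 3 — 1.7*T + Cb*B = 17.51 + 23.634 = 41.144 m
Step 4 — S = 212.1 * 41.144 ≈ 8726.6 m^2 (5 s.f.)

8726.6 m^2


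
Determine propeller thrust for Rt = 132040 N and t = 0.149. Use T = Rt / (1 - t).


Formula: T = Rt / (1 - t)
Step 1 — (1 - t) = 1 - 0.149 = 0.851
Step 2 — T = 132040 / 0.851 ≈ 155160 N (5 s.f.)

155160 N


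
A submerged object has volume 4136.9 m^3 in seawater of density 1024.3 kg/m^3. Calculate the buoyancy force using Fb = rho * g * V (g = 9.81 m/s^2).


Formula: Fb = rho * g * V
Substituting: Fb = 1024.3 * 9.81 * 4136.9
Intermediate: 1024.3 * 9.81 = 10048.383
Result: Fb = 10048.383 * 4136.9 ≈ 41569000 N (5 s.f.)

41569000 N


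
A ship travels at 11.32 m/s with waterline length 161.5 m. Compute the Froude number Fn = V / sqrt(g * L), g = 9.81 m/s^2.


Formula: Fn = V / sqrt(g * L)
Step 1 — g * L = 9.81 * 161.5 = 1584.315
Step 2 — sqrt(g * L) = sqrt(1584.315) = 39.803455
Step 3 — Fn = 11.32 / 39.803455 ≈ 0.28440 (5 s.f.)

0.28440


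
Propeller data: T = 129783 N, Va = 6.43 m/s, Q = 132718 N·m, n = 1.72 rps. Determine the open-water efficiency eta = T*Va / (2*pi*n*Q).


Formula: eta = T * Va / (2 * pi * n * Q)
Step 1 — numerator = T * Va = 129783 * 6.43 = 834504.69
Step 2 — 2 * pi * n = 2 * pi * 1.72 = 10.807079
Step 3 — denominator = 10.807079 * 132718 = 1434293.91
Step 4 — eta = 834504.69 / 1434293.91 ≈ 0.58182 (5 s.f.)

0.58182


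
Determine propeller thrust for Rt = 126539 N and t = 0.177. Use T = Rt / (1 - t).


Formula: T = Rt / (1 - t)
Step 1 — (1 - t) = 1 - 0.177 = 0.823
Step 2 — T = 126539 / 0.823 ≈ 153750 N (5 s.f.)

153750 N


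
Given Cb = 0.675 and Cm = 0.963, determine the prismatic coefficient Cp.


Formula: Cp = Cb / Cm
Substituting: Cp = 0.675 / 0.963
Result: Cp ≈ 0.70093 (5 s.f.)

0.70093


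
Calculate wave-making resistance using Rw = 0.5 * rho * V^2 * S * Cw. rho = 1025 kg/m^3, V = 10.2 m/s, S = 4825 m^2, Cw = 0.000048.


Formula: Rw = 0.5 * rho * V^2 * S * Cw
Step 1 — V^2 = 10.2^2 = 104.04
Step 2 — 0.5 * rho * V^2 = 0.5 * 1025 * 104.04 = 53320.5
Step 3 — Rw = 53320.5 * 4825 * 0.000048 ≈ 12349 N (5 s.f.)

12349 N


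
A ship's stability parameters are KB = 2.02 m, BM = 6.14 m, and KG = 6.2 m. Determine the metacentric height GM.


Formula: GM = KB + BM - KG
Step 1 — KM = KB + BM = 2.02 + 6.14 = 8.16 m
Step 2 — GM = KM - KG = 8.16 - 6.2 = 1.96 m

1.96 m


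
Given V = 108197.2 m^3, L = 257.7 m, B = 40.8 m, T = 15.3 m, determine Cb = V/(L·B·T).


Formula: Cb = V / (L * B * T)
Step 1 — L * B * T = 257.7 * 40.8 * 15.3 = 160866.648 m^3
Step 2 — Cb = 108197.2 / 160866.648 ≈ 0.67259 (5 s.f.)

0.67259


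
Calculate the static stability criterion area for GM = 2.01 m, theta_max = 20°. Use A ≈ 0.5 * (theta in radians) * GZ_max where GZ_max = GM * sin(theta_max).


Formula: GZ_max = GM * sin(theta); Area = 0.5 * theta_rad * GZ_max
Step 1 — GZ_max = 2.01 * sin(20°) = 2.01 * 0.34202 = 0.68746 m
Step 2 — theta_rad = 20 * pi/180 = 0.349066 rad
Step 3 — Area = 0.5 * 0.349066 * 0.68746 ≈ 0.11998 m·rad (5 s.f.)

0.11998 m·rad


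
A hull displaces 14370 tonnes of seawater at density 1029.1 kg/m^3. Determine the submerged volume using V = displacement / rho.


Formula: V = mass / rho
Step 1 — convert tonnes to kg: 14370 t * 1000 = 14370000 kg
Step 2 — V = 14370000 / 1029.1 ≈ 13964 m^3 (5 s.f.)

13964 m^3


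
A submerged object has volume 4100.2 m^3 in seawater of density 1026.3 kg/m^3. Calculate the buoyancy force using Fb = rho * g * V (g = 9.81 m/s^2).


Formula: Fb = rho * g * V
Substituting: Fb = 1026.3 * 9.81 * 4100.2
Intermediate: 1026.3 * 9.81 = 10068.003
Result: Fb = 10068.003 * 4100.2 ≈ 41281000 N (5 s.f.)

41281000 N


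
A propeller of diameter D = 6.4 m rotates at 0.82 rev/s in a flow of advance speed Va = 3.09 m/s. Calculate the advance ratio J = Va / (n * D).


Formula: J = Va / (n * D)
Step 1 — n * D = 0.82 * 6.4 = 5.248
Step 2 — J = 3.09 / 5.248 ≈ 0.58880 (5 s.f.)

0.58880


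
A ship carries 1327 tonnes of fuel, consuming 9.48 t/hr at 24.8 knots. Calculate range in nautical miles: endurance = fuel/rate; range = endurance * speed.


Formula: endurance = fuel / rate; range = endurance * speed
Step 1 — endurance = 1327 / 9.48 = 139.9789 hours
Step 2 — range = 139.9789 * 24.8 ≈ 3471.5 nautical miles (5 s.f.)

3471.5 NM


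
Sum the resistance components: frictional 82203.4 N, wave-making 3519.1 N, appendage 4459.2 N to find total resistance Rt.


Formula: Rt = Rf + Rw + Ra
Substituting: Rt = 82203.4 + 3519.1 + 4459.2
Result: Rt = 90181.7 N

90181.7 N


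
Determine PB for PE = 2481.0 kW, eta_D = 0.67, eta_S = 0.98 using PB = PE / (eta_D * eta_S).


Formula: PB = PE / (eta_D * eta_S)
Step 1 — combined efficiency = eta_D * eta_S = 0.67 * 0.98 = 0.6566
Step 2 — PB = 2481.0 / 0.6566 ≈ 3778.6 kW (5 s.f.)

3778.6 kW


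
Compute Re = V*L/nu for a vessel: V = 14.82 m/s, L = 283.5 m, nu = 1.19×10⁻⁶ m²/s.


Formula: Re = V * L / nu
Step 1 — V * L = 14.82 * 283.5 = 4201.47 m^2/s
Step 2 — Re = 4201.47 / 1.19e-6 = 3.53e+09

3.53e+09


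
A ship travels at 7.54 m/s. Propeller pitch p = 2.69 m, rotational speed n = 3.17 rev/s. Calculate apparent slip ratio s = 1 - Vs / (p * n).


Formula: s = 1 - Vs / (p * n)
Step 1 — p * n = 2.69 * 3.17 = 8.5273
Step 2 — Vs / (p*n) = 7.54 / 8.5273 = 0.884219 (6 d.p.)
Step 3 — s = 1 - 0.884219 = 0.115781

0.115781


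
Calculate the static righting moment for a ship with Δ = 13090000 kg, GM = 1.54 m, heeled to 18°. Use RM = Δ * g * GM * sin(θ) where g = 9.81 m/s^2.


Formula: GZ = GM * sin(theta); RM = disp * g * GZ
Step 1 — GZ = 1.54 * sin(18°) = 1.54 * 0.309017 = 0.475886 m
Step 2 — RM = 13090000 * 9.81 * 0.475886 ≈ 61110000 N·m (5 s.f.)

61110000 N·m


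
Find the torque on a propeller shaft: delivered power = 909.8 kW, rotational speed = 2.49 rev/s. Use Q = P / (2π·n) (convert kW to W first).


Formula: Q = P_W / (2 * pi * n)
Step 1 — P_W = 909.8 kW * 1000 = 909800.0 W
Step 2 — 2 * pi * n = 2 * pi * 2.49 = 15.645131
Step 3 — Q = 909800.0 / 15.645131 ≈ 58152 N·m (5 s.f.)

58152 N·m


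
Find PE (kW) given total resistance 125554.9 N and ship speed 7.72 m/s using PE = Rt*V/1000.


Formula: PE = Rt * V / 1000 (kW)
Step 1 — PE (W) = 125554.9 * 7.72 = 969283.828 W
Step 2 — PE (kW) = 969283.828 / 1000 ≈ 969.28 kW (5 s.f.)

969.28 kW


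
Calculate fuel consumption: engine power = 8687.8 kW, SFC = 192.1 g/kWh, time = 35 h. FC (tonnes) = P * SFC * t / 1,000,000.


Formula: FC (tonnes) = P * SFC * t / 1,000,000
Step 1 — P * SFC * t = 8687.8 * 192.1 * 35 = 58412423.3 g
Step 2 — FC (tonnes) = 58412423.3 / 1,000,000 ≈ 58.412 tonnes (5 s.f.)

58.412 tonnes


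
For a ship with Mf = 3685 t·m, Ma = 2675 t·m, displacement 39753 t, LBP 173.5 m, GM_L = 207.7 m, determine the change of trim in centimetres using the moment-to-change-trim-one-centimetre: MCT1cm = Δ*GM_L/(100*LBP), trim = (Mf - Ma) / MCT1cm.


Formula: net trimming moment = Mf - Ma; MCT1cm = Δ*GM_L/(100*LBP); trim = net moment / MCT1cm
Step 1 — net trimming moment = 3685 - 2675 = 1010 t·m
Step 2 — MCT1cm = 39753 * 207.7 / (100 * 173.5) = 475.8904 t·m/cm
Step 3 — trim = 1010 / 475.8904 ≈ 2.1223 cm (5 s.f.)

2.1223 cm


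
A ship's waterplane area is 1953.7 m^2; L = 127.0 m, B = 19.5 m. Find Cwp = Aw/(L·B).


Formula: Cwp = Aw / (L * B)
Step 1 — L * B = 127.0 * 19.5 = 2476.5 m^2
Step 2 — Cwp = 1953.7 / 2476.5 ≈ 0.78890 (5 s.f.)

0.78890


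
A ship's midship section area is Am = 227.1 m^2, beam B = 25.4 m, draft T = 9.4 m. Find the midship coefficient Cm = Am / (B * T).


Formula: Cm = Am / (B * T)
Step 1 — B * T = 25.4 * 9.4 = 238.76 m^2
Step 2 — Cm = 227.1 / 238.76 ≈ 0.95116 (5 s.f.)

0.95116


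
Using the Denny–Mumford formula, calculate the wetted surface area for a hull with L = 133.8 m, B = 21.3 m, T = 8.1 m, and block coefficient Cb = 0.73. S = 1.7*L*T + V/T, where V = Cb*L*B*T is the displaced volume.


Formula: S = 1.7*L*T + V/T with V = Cb*L*B*T, i.e. S = L * (1.7*T + Cb*B)
Step 1 — 1.7*T = 1.7 * 8.1 = 13.77 m
Step 2 — Cb*B = 0.73 * 21.3 = 15.549 m
Step 3 — 1.7*T + Cb*B = 13.77 + 15.549 = 29.319 m
Step 4 — S = 133.8 * 29.319 ≈ 3922.9 m^2 (5 s.f.)

3922.9 m^2


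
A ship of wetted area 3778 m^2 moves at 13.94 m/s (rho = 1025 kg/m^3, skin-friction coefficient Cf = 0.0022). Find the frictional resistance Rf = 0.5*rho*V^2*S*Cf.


Formula: Rf = 0.5 * rho * V^2 * S * Cf
Step 1 — V^2 = 13.94^2 = 194.3236
Step 2 — 0.5 * rho * V^2 = 0.5 * 1025 * 194.3236 = 99590.845
Step 3 — Rf = 99590.845 * 3778 * 0.0022 ≈ 827760 N (5 s.f.)

827760 N


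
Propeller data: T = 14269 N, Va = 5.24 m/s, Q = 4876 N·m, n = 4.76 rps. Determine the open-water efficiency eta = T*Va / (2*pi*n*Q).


Formula: eta = T * Va / (2 * pi * n * Q)
Step 1 — numerator = T * Va = 14269 * 5.24 = 74769.56
Step 2 — 2 * pi * n = 2 * pi * 4.76 = 29.907962
Step 3 — denominator = 29.907962 * 4876 = 145831.22
Step 4 — eta = 74769.56 / 145831.22 ≈ 0.51271 (5 s.f.)

0.51271


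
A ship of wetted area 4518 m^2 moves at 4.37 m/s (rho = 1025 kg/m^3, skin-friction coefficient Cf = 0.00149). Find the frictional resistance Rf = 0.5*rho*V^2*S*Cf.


Formula: Rf = 0.5 * rho * V^2 * S * Cf
Step 1 — V^2 = 4.37^2 = 19.0969
Step 2 — 0.5 * rho * V^2 = 0.5 * 1025 * 19.0969 = 9787.16125
Step 3 — Rf = 9787.16125 * 4518 * 0.00149 ≈ 65885 N (5 s.f.)

65885 N


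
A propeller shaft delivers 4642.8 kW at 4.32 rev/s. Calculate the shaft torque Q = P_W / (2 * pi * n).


Formula: Q = P_W / (2 * pi * n)
Step 1 — P_W = 4642.8 kW * 1000 = 4642800.0 W
Step 2 — 2 * pi * n = 2 * pi * 4.32 = 27.143361
Step 3 — Q = 4642800.0 / 27.143361 ≈ 171050 N·m (5 s.f.)

171050 N·m


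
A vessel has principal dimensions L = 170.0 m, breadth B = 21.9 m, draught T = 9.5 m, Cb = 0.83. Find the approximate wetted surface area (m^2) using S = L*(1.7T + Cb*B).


Formula: S = 1.7*L*T + V/T with V = Cb*L*B*T, i.e. S = L * (1.7*T + Cb*B)
Step 1 — 1.7*T = 1.7 * 9.5 = 16.15 m
Step 2 — Cb*B = 0.83 * 21.9 = 18.177 m
Step 3 — 1.7*T + Cb*B = 16.15 + 18.177 = 34.327 m
Step 4 — S = 170.0 * 34.327 ≈ 5835.6 m^2 (5 s.f.)

5835.6 m^2


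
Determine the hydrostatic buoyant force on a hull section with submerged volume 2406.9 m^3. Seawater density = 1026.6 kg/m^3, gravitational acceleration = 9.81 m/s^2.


Formula: Fb = rho * g * V
Substituting: Fb = 1026.6 * 9.81 * 2406.9
Intermediate: 1026.6 * 9.81 = 10070.946
Result: Fb = 10070.946 * 2406.9 ≈ 24240000 N (5 s.f.)

24240000 N


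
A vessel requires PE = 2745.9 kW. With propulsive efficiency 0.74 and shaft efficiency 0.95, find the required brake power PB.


Formula: PB = PE / (eta_D * eta_S)
Step 1 — combined efficiency = eta_D * eta_S = 0.74 * 0.95 = 0.703
Step 2 — PB = 2745.9 / 0.703 ≈ 3906.0 kW (5 s.f.)

3906.0 kW


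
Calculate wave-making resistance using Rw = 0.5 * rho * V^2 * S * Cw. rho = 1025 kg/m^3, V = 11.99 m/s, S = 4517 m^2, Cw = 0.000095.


Formula: Rw = 0.5 * rho * V^2 * S * Cw
Step 1 — V^2 = 11.99^2 = 143.7601
Step 2 — 0.5 * rho * V^2 = 0.5 * 1025 * 143.7601 = 73677.05125
Step 3 — Rw = 73677.05125 * 4517 * 0.000095 ≈ 31616 N (5 s.f.)

31616 N


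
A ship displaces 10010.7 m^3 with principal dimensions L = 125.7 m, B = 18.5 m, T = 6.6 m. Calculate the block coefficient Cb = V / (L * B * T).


Formula: Cb = V / (L * B * T)
Step 1 — L * B * T = 125.7 * 18.5 * 6.6 = 15347.97 m^3
Step 2 — Cb = 10010.7 / 15347.97 ≈ 0.65225 (5 s.f.)

0.65225


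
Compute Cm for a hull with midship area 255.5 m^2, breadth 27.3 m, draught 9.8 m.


Formula: Cm = Am / (B * T)
Step 1 — B * T = 27.3 * 9.8 = 267.54 m^2
Step 2 — Cm = 255.5 / 267.54 ≈ 0.95500 (5 s.f.)

0.95500


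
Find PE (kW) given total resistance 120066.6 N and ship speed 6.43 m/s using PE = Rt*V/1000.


Formula: PE = Rt * V / 1000 (kW)
Step 1 — PE (W) = 120066.6 * 6.43 = 772028.238 W
Step 2 — PE (kW) = 772028.238 / 1000 ≈ 772.03 kW (5 s.f.)

772.03 kW


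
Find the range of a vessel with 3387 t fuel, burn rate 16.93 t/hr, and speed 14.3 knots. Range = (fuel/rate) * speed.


Formula: endurance = fuel / rate; range = endurance * speed
Step 1 — endurance = 3387 / 16.93 = 200.0591 hours
Step 2 — range = 200.0591 * 14.3 ≈ 2860.8 nautical miles (5 s.f.)

2860.8 NM


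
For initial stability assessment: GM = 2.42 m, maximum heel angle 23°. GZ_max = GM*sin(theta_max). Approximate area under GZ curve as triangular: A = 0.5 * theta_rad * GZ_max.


Formula: GZ_max = GM * sin(theta); Area = 0.5 * theta_rad * GZ_max
Step 1 — GZ_max = 2.42 * sin(23°) = 2.42 * 0.390731 = 0.945569 m
Step 2 — theta_rad = 23 * pi/180 = 0.401426 rad
Step 3 — Area = 0.5 * 0.401426 * 0.945569 ≈ 0.18979 m·rad (5 s.f.)

0.18979 m·rad


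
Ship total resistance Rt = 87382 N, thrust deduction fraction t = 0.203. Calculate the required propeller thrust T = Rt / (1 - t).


Formula: T = Rt / (1 - t)
Step 1 — (1 - t) = 1 - 0.203 = 0.797
Step 2 — T = 87382 / 0.797 ≈ 109640 N (5 s.f.)

109640 N


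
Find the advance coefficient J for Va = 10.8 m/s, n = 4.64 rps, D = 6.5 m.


Formula: J = Va / (n * D)
Step 1 — n * D = 4.64 * 6.5 = 30.16
Step 2 — J = 10.8 / 30.16 ≈ 0.35809 (5 s.f.)

0.35809


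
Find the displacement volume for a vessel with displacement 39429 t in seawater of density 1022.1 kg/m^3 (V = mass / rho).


Formula: V = mass / rho
Step 1 — convert tonnes to kg: 39429 t * 1000 = 39429000 kg
Step 2 — V = 39429000 / 1022.1 ≈ 38576 m^3 (5 s.f.)

38576 m^3


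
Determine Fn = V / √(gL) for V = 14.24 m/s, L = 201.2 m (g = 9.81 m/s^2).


Formula: Fn = V / sqrt(g * L)
Step 1 — g * L = 9.81 * 201.2 = 1973.772
Step 2 — sqrt(g * L) = sqrt(1973.772) = 44.427154
Step 3 — Fn = 14.24 / 44.427154 ≈ 0.32052 (5 s.f.)

0.32052


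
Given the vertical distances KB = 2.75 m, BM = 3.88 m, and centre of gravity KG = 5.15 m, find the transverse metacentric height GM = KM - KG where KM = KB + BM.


Formula: GM = KB + BM - KG
Step 1 — KM = KB + BM = 2.75 + 3.88 = 6.63 m
Step 2 — GM = KM - KG = 6.63 - 5.15 = 1.48 m

1.48 m


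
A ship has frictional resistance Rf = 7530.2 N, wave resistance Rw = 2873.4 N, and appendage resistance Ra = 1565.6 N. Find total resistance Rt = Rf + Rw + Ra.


Formula: Rt = Rf + Rw + Ra
Substituting: Rt = 7530.2 + 2873.4 + 1565.6
Result: Rt = 11969.2 N

11969.2 N


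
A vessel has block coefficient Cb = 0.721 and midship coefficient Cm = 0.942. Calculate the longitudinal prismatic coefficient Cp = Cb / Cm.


Formula: Cp = Cb / Cm
Substituting: Cp = 0.721 / 0.942
Result: Cp ≈ 0.76539 (5 s.f.)

0.76539


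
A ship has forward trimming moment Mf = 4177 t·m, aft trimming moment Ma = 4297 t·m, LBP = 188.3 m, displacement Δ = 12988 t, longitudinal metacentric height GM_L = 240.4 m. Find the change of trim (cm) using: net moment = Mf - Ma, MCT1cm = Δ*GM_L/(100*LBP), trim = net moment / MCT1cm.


Formula: net trimming moment = Mf - Ma; MCT1cm = Δ*GM_L/(100*LBP); trim = net moment / MCT1cm
Step 1 — net trimming moment = 4177 - 4297 = -120 t·m
Step 2 — MCT1cm = 12988 * 240.4 / (100 * 188.3) = 165.816 t·m/cm
Step 3 — trim = -120 / 165.816 ≈ -0.72369 cm (5 s.f.)

-0.72369 cm


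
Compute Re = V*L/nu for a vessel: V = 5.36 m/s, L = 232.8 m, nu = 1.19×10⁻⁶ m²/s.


Formula: Re = V * L / nu
Step 1 — V * L = 5.36 * 232.8 = 1247.808 m^2/s
Step 2 — Re = 1247.808 / 1.19e-6 = 1.05e+09

1.05e+09


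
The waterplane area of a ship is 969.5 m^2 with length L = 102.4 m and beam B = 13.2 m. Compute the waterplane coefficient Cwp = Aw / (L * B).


Formula: Cwp = Aw / (L * B)
Step 1 — L * B = 102.4 * 13.2 = 1351.68 m^2
Step 2 — Cwp = 969.5 / 1351.68 ≈ 0.71726 (5 s.f.)

0.71726


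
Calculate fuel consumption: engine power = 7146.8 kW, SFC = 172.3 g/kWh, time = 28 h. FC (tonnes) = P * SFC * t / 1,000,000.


Formula: FC (tonnes) = P * SFC * t / 1,000,000
Step 1 — P * SFC * t = 7146.8 * 172.3 * 28 = 34479021.92 g
Step 2 — FC (tonnes) = 34479021.92 / 1,000,000 ≈ 34.479 tonnes (5 s.f.)

34.479 tonnes


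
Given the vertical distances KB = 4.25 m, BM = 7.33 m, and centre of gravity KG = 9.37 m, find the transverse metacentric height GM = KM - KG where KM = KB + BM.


Formula: GM = KB + BM - KG
Step 1 — KM = KB + BM = 4.25 + 7.33 = 11.58 m
Step 2 — GM = KM - KG = 11.58 - 9.37 = 2.21 m

2.21 m


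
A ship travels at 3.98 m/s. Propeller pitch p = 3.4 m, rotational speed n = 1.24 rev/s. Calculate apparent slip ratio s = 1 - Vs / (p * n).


Formula: s = 1 - Vs / (p * n)
Step 1 — p * n = 3.4 * 1.24 = 4.216
Step 2 — Vs / (p*n) = 3.98 / 4.216 = 0.944023 (6 d.p.)
Step 3 — s = 1 - 0.944023 = 0.055977

0.055977


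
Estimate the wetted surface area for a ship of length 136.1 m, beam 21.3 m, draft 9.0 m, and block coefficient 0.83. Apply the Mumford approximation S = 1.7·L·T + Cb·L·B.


Formula: S = 1.7*L*T + V/T with V = Cb*L*B*T, i.e. S = L * (1.7*T + Cb*B)
Step 1 — 1.7*T = 1.7 * 9.0 = 15.3 m
Step 2 — Cb*B = 0.83 * 21.3 = 17.679 m
Step 3 — 1.7*T + Cb*B = 15.3 + 17.679 = 32.979 m
Step 4 — S = 136.1 * 32.979 ≈ 4488.4 m^2 (5 s.f.)

4488.4 m^2


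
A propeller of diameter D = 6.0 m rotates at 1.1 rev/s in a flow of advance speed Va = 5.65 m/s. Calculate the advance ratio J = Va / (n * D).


Formula: J = Va / (n * D)
Step 1 — n * D = 1.1 * 6.0 = 6.6
Step 2 — J = 5.65 / 6.6 ≈ 0.85606 (5 s.f.)

0.85606


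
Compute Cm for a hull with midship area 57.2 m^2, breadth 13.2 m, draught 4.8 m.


Formula: Cm = Am / (B * T)
Step 1 — B * T = 13.2 * 4.8 = 63.36 m^2
Step 2 — Cm = 57.2 / 63.36 ≈ 0.90278 (5 s.f.)

0.90278


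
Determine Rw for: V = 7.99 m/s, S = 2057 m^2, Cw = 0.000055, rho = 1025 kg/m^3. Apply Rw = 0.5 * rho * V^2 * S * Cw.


Formula: Rw = 0.5 * rho * V^2 * S * Cw
Step 1 — V^2 = 7.99^2 = 63.8401
Step 2 — 0.5 * rho * V^2 = 0.5 * 1025 * 63.8401 = 32718.05125
Step 3 — Rw = 32718.05125 * 2057 * 0.000055 ≈ 3701.6 N (5 s.f.)

3701.6 N


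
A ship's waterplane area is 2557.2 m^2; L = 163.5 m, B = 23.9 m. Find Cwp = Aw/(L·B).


Formula: Cwp = Aw / (L * B)
Step 1 — L * B = 163.5 * 23.9 = 3907.65 m^2
Step 2 — Cwp = 2557.2 / 3907.65 ≈ 0.65441 (5 s.f.)

0.65441


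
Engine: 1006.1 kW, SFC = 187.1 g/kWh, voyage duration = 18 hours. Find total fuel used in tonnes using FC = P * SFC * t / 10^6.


Formula: FC (tonnes) = P * SFC * t / 1,000,000
Step 1 — P * SFC * t = 1006.1 * 187.1 * 18 = 3388343.58 g
Step 2 — FC (tonnes) = 3388343.58 / 1,000,000 ≈ 3.3883 tonnes (5 s.f.)

3.3883 tonnes


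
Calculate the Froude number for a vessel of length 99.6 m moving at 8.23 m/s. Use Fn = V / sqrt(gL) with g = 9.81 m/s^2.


Formula: Fn = V / sqrt(g * L)
Step 1 — g * L = 9.81 * 99.6 = 977.076
Step 2 — sqrt(g * L) = sqrt(977.076) = 31.258215
Step 3 — Fn = 8.23 / 31.258215 ≈ 0.26329 (5 s.f.)

0.26329


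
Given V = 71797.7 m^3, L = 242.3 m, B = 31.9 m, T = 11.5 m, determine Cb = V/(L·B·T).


Formula: Cb = V / (L * B * T)
Step 1 — L * B * T = 242.3 * 31.9 * 11.5 = 88887.755 m^3
Step 2 — Cb = 71797.7 / 88887.755 ≈ 0.80773 (5 s.f.)

0.80773


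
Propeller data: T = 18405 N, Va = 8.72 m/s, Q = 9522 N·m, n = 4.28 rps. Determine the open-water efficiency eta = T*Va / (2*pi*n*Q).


Formula: eta = T * Va / (2 * pi * n * Q)
Step 1 — numerator = T * Va = 18405 * 8.72 = 160491.6
Step 2 — 2 * pi * n = 2 * pi * 4.28 = 26.892033
Step 3 — denominator = 26.892033 * 9522 = 256065.94
Step 4 — eta = 160491.6 / 256065.94 ≈ 0.62676 (5 s.f.)

0.62676


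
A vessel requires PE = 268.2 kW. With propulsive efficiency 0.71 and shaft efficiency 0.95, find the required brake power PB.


Formula: PB = PE / (eta_D * eta_S)
Step 1 — combined efficiency = eta_D * eta_S = 0.71 * 0.95 = 0.6745
Step 2 — PB = 268.2 / 0.6745 ≈ 397.63 kW (5 s.f.)

397.63 kW


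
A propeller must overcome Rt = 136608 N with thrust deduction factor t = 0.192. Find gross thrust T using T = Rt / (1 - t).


Formula: T = Rt / (1 - t)
Step 1 — (1 - t) = 1 - 0.192 = 0.808
Step 2 — T = 136608 / 0.808 ≈ 169070 N (5 s.f.)

169070 N


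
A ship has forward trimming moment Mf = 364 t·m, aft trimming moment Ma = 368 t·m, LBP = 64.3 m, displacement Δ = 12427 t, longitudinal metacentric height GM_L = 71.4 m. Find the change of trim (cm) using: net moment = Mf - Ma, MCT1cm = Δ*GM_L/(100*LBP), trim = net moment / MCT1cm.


Formula: net trimming moment = Mf - Ma; MCT1cm = Δ*GM_L/(100*LBP); trim = net moment / MCT1cm
Step 1 — net trimming moment = 364 - 368 = -4 t·m
Step 2 — MCT1cm = 12427 * 71.4 / (100 * 64.3) = 137.9919 t·m/cm
Step 3 — trim = -4 / 137.9919 ≈ -0.028987 cm (5 s.f.)

-0.028987 cm


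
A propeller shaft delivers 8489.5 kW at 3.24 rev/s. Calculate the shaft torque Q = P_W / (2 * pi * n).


Formula: Q = P_W / (2 * pi * n)
Step 1 — P_W = 8489.5 kW * 1000 = 8489500.0 W
Step 2 — 2 * pi * n = 2 * pi * 3.24 = 20.35752
Step 3 — Q = 8489500.0 / 20.35752 ≈ 417020 N·m (5 s.f.)

417020 N·m


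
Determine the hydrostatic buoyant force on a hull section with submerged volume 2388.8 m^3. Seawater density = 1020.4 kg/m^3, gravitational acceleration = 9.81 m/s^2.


Formula: Fb = rho * g * V
Substituting: Fb = 1020.4 * 9.81 * 2388.8
Intermediate: 1020.4 * 9.81 = 10010.124
Result: Fb = 10010.124 * 2388.8 ≈ 23912000 N (5 s.f.)

23912000 N


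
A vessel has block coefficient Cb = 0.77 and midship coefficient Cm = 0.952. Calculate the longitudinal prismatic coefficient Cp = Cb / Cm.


Formula: Cp = Cb / Cm
Substituting: Cp = 0.77 / 0.952
Result: Cp ≈ 0.80882 (5 s.f.)

0.80882


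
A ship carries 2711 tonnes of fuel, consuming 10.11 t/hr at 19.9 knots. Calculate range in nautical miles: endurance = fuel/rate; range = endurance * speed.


Formula: endurance = fuel / rate; range = endurance * speed
Step 1 — endurance = 2711 / 10.11 = 268.1503 hours
Step 2 — range = 268.1503 * 19.9 ≈ 5336.2 nautical miles (5 s.f.)

5336.2 NM


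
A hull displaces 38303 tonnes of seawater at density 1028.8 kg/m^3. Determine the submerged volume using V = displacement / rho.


Formula: V = mass / rho
Step 1 — convert tonnes to kg: 38303 t * 1000 = 38303000 kg
Step 2 — V = 38303000 / 1028.8 ≈ 37231 m^3 (5 s.f.)

37231 m^3


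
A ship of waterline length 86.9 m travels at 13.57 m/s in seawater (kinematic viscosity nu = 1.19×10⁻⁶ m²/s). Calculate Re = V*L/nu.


Formula: Re = V * L / nu
Step 1 — V * L = 13.57 * 86.9 = 1179.233 m^2/s
Step 2 — Re = 1179.233 / 1.19e-6 = 9.91e+08

9.91e+08


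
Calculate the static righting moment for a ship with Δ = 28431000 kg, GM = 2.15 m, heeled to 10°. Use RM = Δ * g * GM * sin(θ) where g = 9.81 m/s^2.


Formula: GZ = GM * sin(theta); RM = disp * g * GZ
Step 1 — GZ = 2.15 * sin(10°) = 2.15 * 0.173648 = 0.373343 m
Step 2 — RM = 28431000 * 9.81 * 0.373343 ≈ 104130000 N·m (5 s.f.)

104130000 N·m


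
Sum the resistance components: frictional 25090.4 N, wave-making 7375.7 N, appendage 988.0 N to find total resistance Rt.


Formula: Rt = Rf + Rw + Ra
Substituting: Rt = 25090.4 + 7375.7 + 988.0
Result: Rt = 33454.1 N

33454.1 N


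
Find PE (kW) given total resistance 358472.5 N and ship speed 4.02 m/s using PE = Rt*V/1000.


Formula: PE = Rt * V / 1000 (kW)
Step 1 — PE (W) = 358472.5 * 4.02 = 1441059.45 W
Step 2 — PE (kW) = 1441059.45 / 1000 ≈ 1441.1 kW (5 s.f.)

1441.1 kW


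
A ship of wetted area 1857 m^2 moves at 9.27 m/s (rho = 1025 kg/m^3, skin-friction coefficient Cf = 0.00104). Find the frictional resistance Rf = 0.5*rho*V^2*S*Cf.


Formula: Rf = 0.5 * rho * V^2 * S * Cf
Step 1 — V^2 = 9.27^2 = 85.9329
Step 2 — 0.5 * rho * V^2 = 0.5 * 1025 * 85.9329 = 44040.61125
Step 3 — Rf = 44040.61125 * 1857 * 0.00104 ≈ 85055 N (5 s.f.)

85055 N


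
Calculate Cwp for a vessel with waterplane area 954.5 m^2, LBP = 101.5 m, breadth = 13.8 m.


Formula: Cwp = Aw / (L * B)
Step 1 — L * B = 101.5 * 13.8 = 1400.7 m^2
Step 2 — Cwp = 954.5 / 1400.7 ≈ 0.68144 (5 s.f.)

0.68144


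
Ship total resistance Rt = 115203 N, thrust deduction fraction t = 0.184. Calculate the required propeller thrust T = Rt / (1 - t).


Formula: T = Rt / (1 - t)
Step 1 — (1 - t) = 1 - 0.184 = 0.816
Step 2 — T = 115203 / 0.816 ≈ 141180 N (5 s.f.)

141180 N


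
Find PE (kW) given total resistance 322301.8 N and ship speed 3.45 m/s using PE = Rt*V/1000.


Formula: PE = Rt * V / 1000 (kW)
Step 1 — PE (W) = 322301.8 * 3.45 = 1111941.21 W
Step 2 — PE (kW) = 1111941.21 / 1000 ≈ 1111.9 kW (5 s.f.)

1111.9 kW


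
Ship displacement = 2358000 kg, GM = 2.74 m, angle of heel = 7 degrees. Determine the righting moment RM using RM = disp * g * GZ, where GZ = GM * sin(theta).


Formula: GZ = GM * sin(theta); RM = disp * g * GZ
Step 1 — GZ = 2.74 * sin(7°) = 2.74 * 0.121869 = 0.333921 m
Step 2 — RM = 2358000 * 9.81 * 0.333921 ≈ 7724300 N·m (5 s.f.)

7724300 N·m


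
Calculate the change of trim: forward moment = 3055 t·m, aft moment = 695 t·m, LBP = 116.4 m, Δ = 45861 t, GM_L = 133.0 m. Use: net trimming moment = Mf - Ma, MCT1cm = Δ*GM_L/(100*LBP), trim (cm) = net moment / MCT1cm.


Formula: net trimming moment = Mf - Ma; MCT1cm = Δ*GM_L/(100*LBP); trim = net moment / MCT1cm
Step 1 — net trimming moment = 3055 - 695 = 2360 t·m
Step 2 — MCT1cm = 45861 * 133.0 / (100 * 116.4) = 524.0131 t·m/cm
Step 3 — trim = 2360 / 524.0131 ≈ 4.5037 cm (5 s.f.)

4.5037 cm


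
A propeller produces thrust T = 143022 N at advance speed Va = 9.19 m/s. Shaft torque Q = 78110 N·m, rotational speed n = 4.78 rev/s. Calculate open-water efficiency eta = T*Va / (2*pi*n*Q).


Formula: eta = T * Va / (2 * pi * n * Q)
Step 1 — numerator = T * Va = 143022 * 9.19 = 1314372.18
Step 2 — 2 * pi * n = 2 * pi * 4.78 = 30.033626
Step 3 — denominator = 30.033626 * 78110 = 2345926.53
Step 4 — eta = 1314372.18 / 2345926.53 ≈ 0.56028 (5 s.f.)

0.56028


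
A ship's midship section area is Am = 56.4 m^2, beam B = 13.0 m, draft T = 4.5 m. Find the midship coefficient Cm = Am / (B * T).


Formula: Cm = Am / (B * T)
Step 1 — B * T = 13.0 * 4.5 = 58.5 m^2
Step 2 — Cm = 56.4 / 58.5 ≈ 0.96410 (5 s.f.)

0.96410


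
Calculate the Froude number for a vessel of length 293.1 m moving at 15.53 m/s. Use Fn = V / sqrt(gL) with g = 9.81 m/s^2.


Formula: Fn = V / sqrt(g * L)
Step 1 — g * L = 9.81 * 293.1 = 2875.311
Step 2 — sqrt(g * L) = sqrt(2875.311) = 53.621926
Step 3 — Fn = 15.53 / 53.621926 ≈ 0.28962 (5 s.f.)

0.28962


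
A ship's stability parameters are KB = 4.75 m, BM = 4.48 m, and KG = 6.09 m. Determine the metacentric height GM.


Formula: GM = KB + BM - KG
Step 1 — KM = KB + BM = 4.75 + 4.48 = 9.23 m
Step 2 — GM = KM - KG = 9.23 - 6.09 = 3.14 m

3.14 m


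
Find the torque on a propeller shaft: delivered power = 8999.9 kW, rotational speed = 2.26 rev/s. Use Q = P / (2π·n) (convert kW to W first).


Formula: Q = P_W / (2 * pi * n)
Step 1 — P_W = 8999.9 kW * 1000 = 8999900.0 W
Step 2 — 2 * pi * n = 2 * pi * 2.26 = 14.199999
Step 3 — Q = 8999900.0 / 14.199999 ≈ 633800 N·m (5 s.f.)

633800 N·m


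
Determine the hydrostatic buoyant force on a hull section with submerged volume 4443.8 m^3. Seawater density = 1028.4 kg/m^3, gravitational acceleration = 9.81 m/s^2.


Formula: Fb = rho * g * V
Substituting: Fb = 1028.4 * 9.81 * 4443.8
Intermediate: 1028.4 * 9.81 = 10088.604
Result: Fb = 10088.604 * 4443.8 ≈ 44832000 N (5 s.f.)

44832000 N


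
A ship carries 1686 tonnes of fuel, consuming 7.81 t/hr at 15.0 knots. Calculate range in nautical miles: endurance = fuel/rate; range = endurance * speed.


Formula: endurance = fuel / rate; range = endurance * speed
Step 1 — endurance = 1686 / 7.81 = 215.8771 hours
Step 2 — range = 215.8771 * 15.0 ≈ 3238.2 nautical miles (5 s.f.)

3238.2 NM


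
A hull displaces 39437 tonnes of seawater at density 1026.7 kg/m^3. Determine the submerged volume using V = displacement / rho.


Formula: V = mass / rho
Step 1 — convert tonnes to kg: 39437 t * 1000 = 39437000 kg
Step 2 — V = 39437000 / 1026.7 ≈ 38411 m^3 (5 s.f.)

38411 m^3


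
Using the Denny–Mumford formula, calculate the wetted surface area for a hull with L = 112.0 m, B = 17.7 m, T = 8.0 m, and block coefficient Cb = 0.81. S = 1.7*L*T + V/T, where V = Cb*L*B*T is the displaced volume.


Formula: S = 1.7*L*T + V/T with V = Cb*L*B*T, i.e. S = L * (1.7*T + Cb*B)
Step 1 — 1.7*T = 1.7 * 8.0 = 13.6 m
Step 2 — Cb*B = 0.81 * 17.7 = 14.337 m
Step 3 — 1.7*T + Cb*B = 13.6 + 14.337 = 27.937 m
Step 4 — S = 112.0 * 27.937 ≈ 3128.9 m^2 (5 s.f.)

3128.9 m^2


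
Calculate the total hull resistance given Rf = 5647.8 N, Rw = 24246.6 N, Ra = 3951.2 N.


Formula: Rt = Rf + Rw + Ra
Substituting: Rt = 5647.8 + 24246.6 + 3951.2
Result: Rt = 33845.6 N

33845.6 N


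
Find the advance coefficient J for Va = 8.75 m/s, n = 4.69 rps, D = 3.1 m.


Formula: J = Va / (n * D)
Step 1 — n * D = 4.69 * 3.1 = 14.539
Step 2 — J = 8.75 / 14.539 ≈ 0.60183 (5 s.f.)

0.60183


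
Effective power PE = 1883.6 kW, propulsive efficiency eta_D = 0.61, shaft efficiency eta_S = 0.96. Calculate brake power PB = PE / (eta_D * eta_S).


Formula: PB = PE / (eta_D * eta_S)
Step 1 — combined efficiency = eta_D * eta_S = 0.61 * 0.96 = 0.5856
Step 2 — PB = 1883.6 / 0.5856 ≈ 3216.5 kW (5 s.f.)

3216.5 kW


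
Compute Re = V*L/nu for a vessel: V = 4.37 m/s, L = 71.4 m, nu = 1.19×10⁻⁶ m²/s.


Formula: Re = V * L / nu
Step 1 — V * L = 4.37 * 71.4 = 312.018 m^2/s
Step 2 — Re = 312.018 / 1.19e-6 = 2.62e+08

2.62e+08


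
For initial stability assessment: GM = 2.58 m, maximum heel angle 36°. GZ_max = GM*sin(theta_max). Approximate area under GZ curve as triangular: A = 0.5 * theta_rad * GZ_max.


Formula: GZ_max = GM * sin(theta); Area = 0.5 * theta_rad * GZ_max
Step 1 — GZ_max = 2.58 * sin(36°) = 2.58 * 0.587785 = 1.516485 m
Step 2 — theta_rad = 36 * pi/180 = 0.628319 rad
Step 3 — Area = 0.5 * 0.628319 * 1.516485 ≈ 0.47642 m·rad (5 s.f.)

0.47642 m·rad


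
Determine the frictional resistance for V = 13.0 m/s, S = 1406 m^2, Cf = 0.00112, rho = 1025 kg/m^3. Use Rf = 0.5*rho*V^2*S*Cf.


Formula: Rf = 0.5 * rho * V^2 * S * Cf
Step 1 — V^2 = 13.0^2 = 169.0
Step 2 — 0.5 * rho * V^2 = 0.5 * 1025 * 169.0 = 86612.5
Step 3 — Rf = 86612.5 * 1406 * 0.00112 ≈ 136390 N (5 s.f.)

136390 N


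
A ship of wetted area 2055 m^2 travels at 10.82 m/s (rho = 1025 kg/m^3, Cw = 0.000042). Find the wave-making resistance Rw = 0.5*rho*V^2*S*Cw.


Formula: Rw = 0.5 * rho * V^2 * S * Cw
Step 1 — V^2 = 10.82^2 = 117.0724
Step 2 — 0.5 * rho * V^2 = 0.5 * 1025 * 117.0724 = 59999.605
Step 3 — Rw = 59999.605 * 2055 * 0.000042 ≈ 5178.6 N (5 s.f.)

5178.6 N


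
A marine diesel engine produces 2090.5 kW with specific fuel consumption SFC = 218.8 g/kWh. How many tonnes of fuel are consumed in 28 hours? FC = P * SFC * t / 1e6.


Formula: FC (tonnes) = P * SFC * t / 1,000,000
Step 1 — P * SFC * t = 2090.5 * 218.8 * 28 = 12807239.2 g
Step 2 — FC (tonnes) = 12807239.2 / 1,000,000 ≈ 12.807 tonnes (5 s.f.)

12.807 tonnes


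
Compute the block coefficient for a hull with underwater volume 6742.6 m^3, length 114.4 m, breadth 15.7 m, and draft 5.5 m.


Formula: Cb = V / (L * B * T)
Step 1 — L * B * T = 114.4 * 15.7 * 5.5 = 9878.44 m^3
Step 2 — Cb = 6742.6 / 9878.44 ≈ 0.68256 (5 s.f.)

0.68256


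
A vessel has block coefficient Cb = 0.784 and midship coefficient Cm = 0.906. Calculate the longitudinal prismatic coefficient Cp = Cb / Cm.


Formula: Cp = Cb / Cm
Substituting: Cp = 0.784 / 0.906
Result: Cp ≈ 0.86534 (5 s.f.)

0.86534


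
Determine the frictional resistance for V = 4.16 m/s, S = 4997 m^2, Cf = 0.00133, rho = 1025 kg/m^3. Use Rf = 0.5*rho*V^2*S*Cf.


Formula: Rf = 0.5 * rho * V^2 * S * Cf
Step 1 — V^2 = 4.16^2 = 17.3056
Step 2 — 0.5 * rho * V^2 = 0.5 * 1025 * 17.3056 = 8869.12
Step 3 — Rf = 8869.12 * 4997 * 0.00133 ≈ 58944 N (5 s.f.)

58944 N


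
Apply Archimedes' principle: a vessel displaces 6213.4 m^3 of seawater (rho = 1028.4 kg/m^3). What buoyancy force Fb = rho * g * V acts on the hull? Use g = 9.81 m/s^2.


Formula: Fb = rho * g * V
Substituting: Fb = 1028.4 * 9.81 * 6213.4
Intermediate: 1028.4 * 9.81 = 10088.604
Result: Fb = 10088.604 * 6213.4 ≈ 62685000 N (5 s.f.)

62685000 N


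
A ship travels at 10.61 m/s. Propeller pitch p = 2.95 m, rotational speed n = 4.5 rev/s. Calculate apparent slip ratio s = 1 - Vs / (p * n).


Formula: s = 1 - Vs / (p * n)
Step 1 — p * n = 2.95 * 4.5 = 13.275
Step 2 — Vs / (p*n) = 10.61 / 13.275 = 0.799247 (6 d.p.)
Step 3 — s = 1 - 0.799247 = 0.200753

0.200753
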